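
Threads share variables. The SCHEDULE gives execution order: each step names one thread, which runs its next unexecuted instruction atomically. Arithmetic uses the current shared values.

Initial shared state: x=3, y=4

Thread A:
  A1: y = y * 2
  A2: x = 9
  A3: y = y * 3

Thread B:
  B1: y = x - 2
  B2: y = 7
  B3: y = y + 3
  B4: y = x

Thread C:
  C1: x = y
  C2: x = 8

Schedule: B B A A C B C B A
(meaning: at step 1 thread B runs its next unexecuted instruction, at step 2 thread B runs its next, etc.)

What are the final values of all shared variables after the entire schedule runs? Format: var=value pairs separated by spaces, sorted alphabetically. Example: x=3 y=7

Step 1: thread B executes B1 (y = x - 2). Shared: x=3 y=1. PCs: A@0 B@1 C@0
Step 2: thread B executes B2 (y = 7). Shared: x=3 y=7. PCs: A@0 B@2 C@0
Step 3: thread A executes A1 (y = y * 2). Shared: x=3 y=14. PCs: A@1 B@2 C@0
Step 4: thread A executes A2 (x = 9). Shared: x=9 y=14. PCs: A@2 B@2 C@0
Step 5: thread C executes C1 (x = y). Shared: x=14 y=14. PCs: A@2 B@2 C@1
Step 6: thread B executes B3 (y = y + 3). Shared: x=14 y=17. PCs: A@2 B@3 C@1
Step 7: thread C executes C2 (x = 8). Shared: x=8 y=17. PCs: A@2 B@3 C@2
Step 8: thread B executes B4 (y = x). Shared: x=8 y=8. PCs: A@2 B@4 C@2
Step 9: thread A executes A3 (y = y * 3). Shared: x=8 y=24. PCs: A@3 B@4 C@2

Answer: x=8 y=24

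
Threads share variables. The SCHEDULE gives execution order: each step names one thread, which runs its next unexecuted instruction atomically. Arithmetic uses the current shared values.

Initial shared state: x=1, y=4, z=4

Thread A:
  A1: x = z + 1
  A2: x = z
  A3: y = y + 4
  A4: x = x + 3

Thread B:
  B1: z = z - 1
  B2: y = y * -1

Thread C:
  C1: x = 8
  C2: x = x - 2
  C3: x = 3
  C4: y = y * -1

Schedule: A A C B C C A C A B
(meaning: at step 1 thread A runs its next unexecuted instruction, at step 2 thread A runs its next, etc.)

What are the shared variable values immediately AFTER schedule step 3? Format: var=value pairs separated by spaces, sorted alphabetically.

Answer: x=8 y=4 z=4

Derivation:
Step 1: thread A executes A1 (x = z + 1). Shared: x=5 y=4 z=4. PCs: A@1 B@0 C@0
Step 2: thread A executes A2 (x = z). Shared: x=4 y=4 z=4. PCs: A@2 B@0 C@0
Step 3: thread C executes C1 (x = 8). Shared: x=8 y=4 z=4. PCs: A@2 B@0 C@1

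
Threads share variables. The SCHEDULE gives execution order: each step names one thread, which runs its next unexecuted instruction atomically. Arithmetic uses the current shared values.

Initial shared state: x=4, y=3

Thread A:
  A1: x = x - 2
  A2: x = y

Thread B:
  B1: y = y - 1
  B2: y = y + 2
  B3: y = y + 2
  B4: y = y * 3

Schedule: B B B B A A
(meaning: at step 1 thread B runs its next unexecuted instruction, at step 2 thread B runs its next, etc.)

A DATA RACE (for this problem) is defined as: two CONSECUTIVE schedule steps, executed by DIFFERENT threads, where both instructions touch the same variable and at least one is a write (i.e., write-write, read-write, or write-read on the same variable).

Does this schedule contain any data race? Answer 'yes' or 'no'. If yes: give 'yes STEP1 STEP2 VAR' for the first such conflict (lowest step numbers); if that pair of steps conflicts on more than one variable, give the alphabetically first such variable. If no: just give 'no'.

Answer: no

Derivation:
Steps 1,2: same thread (B). No race.
Steps 2,3: same thread (B). No race.
Steps 3,4: same thread (B). No race.
Steps 4,5: B(r=y,w=y) vs A(r=x,w=x). No conflict.
Steps 5,6: same thread (A). No race.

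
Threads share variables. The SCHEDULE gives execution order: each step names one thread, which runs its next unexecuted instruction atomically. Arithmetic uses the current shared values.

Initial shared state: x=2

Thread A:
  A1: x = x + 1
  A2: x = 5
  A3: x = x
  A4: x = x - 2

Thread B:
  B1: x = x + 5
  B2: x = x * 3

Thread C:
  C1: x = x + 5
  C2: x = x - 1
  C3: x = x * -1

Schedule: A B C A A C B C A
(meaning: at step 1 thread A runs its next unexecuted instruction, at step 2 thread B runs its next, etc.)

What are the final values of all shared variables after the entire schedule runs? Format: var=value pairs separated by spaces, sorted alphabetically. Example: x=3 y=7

Answer: x=-14

Derivation:
Step 1: thread A executes A1 (x = x + 1). Shared: x=3. PCs: A@1 B@0 C@0
Step 2: thread B executes B1 (x = x + 5). Shared: x=8. PCs: A@1 B@1 C@0
Step 3: thread C executes C1 (x = x + 5). Shared: x=13. PCs: A@1 B@1 C@1
Step 4: thread A executes A2 (x = 5). Shared: x=5. PCs: A@2 B@1 C@1
Step 5: thread A executes A3 (x = x). Shared: x=5. PCs: A@3 B@1 C@1
Step 6: thread C executes C2 (x = x - 1). Shared: x=4. PCs: A@3 B@1 C@2
Step 7: thread B executes B2 (x = x * 3). Shared: x=12. PCs: A@3 B@2 C@2
Step 8: thread C executes C3 (x = x * -1). Shared: x=-12. PCs: A@3 B@2 C@3
Step 9: thread A executes A4 (x = x - 2). Shared: x=-14. PCs: A@4 B@2 C@3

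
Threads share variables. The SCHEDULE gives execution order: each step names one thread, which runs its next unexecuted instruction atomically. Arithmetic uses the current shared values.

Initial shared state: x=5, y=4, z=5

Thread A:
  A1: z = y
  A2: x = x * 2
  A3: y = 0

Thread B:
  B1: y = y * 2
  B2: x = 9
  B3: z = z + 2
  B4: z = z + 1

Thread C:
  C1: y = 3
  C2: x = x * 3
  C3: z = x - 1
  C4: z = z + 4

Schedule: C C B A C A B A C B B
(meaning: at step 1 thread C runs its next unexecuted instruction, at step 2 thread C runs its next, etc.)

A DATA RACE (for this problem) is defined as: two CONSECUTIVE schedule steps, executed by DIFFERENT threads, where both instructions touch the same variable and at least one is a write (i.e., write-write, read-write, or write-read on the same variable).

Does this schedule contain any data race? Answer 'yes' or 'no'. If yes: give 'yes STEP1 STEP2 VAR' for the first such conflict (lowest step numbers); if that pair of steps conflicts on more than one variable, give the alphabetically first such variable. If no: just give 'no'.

Answer: yes 3 4 y

Derivation:
Steps 1,2: same thread (C). No race.
Steps 2,3: C(r=x,w=x) vs B(r=y,w=y). No conflict.
Steps 3,4: B(y = y * 2) vs A(z = y). RACE on y (W-R).
Steps 4,5: A(z = y) vs C(z = x - 1). RACE on z (W-W).
Steps 5,6: C(z = x - 1) vs A(x = x * 2). RACE on x (R-W).
Steps 6,7: A(x = x * 2) vs B(x = 9). RACE on x (W-W).
Steps 7,8: B(r=-,w=x) vs A(r=-,w=y). No conflict.
Steps 8,9: A(r=-,w=y) vs C(r=z,w=z). No conflict.
Steps 9,10: C(z = z + 4) vs B(z = z + 2). RACE on z (W-W).
Steps 10,11: same thread (B). No race.
First conflict at steps 3,4.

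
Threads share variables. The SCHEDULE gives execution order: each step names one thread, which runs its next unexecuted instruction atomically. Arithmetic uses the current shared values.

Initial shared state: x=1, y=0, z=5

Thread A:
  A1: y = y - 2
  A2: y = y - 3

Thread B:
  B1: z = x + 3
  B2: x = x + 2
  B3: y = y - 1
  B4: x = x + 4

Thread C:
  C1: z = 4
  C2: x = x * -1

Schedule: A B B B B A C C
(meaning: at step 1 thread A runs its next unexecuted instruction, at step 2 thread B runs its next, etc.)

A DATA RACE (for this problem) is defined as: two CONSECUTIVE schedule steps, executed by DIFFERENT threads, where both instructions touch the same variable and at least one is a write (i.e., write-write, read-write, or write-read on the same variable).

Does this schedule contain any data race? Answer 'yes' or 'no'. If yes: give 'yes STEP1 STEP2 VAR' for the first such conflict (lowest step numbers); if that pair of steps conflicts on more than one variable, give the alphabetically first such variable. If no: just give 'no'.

Answer: no

Derivation:
Steps 1,2: A(r=y,w=y) vs B(r=x,w=z). No conflict.
Steps 2,3: same thread (B). No race.
Steps 3,4: same thread (B). No race.
Steps 4,5: same thread (B). No race.
Steps 5,6: B(r=x,w=x) vs A(r=y,w=y). No conflict.
Steps 6,7: A(r=y,w=y) vs C(r=-,w=z). No conflict.
Steps 7,8: same thread (C). No race.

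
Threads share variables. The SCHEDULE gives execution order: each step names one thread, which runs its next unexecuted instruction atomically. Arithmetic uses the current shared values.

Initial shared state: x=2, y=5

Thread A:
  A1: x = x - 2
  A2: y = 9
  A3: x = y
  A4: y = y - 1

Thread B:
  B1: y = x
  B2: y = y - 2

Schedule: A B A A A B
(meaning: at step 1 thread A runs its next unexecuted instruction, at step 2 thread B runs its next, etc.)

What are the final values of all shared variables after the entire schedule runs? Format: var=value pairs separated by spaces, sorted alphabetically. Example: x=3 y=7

Step 1: thread A executes A1 (x = x - 2). Shared: x=0 y=5. PCs: A@1 B@0
Step 2: thread B executes B1 (y = x). Shared: x=0 y=0. PCs: A@1 B@1
Step 3: thread A executes A2 (y = 9). Shared: x=0 y=9. PCs: A@2 B@1
Step 4: thread A executes A3 (x = y). Shared: x=9 y=9. PCs: A@3 B@1
Step 5: thread A executes A4 (y = y - 1). Shared: x=9 y=8. PCs: A@4 B@1
Step 6: thread B executes B2 (y = y - 2). Shared: x=9 y=6. PCs: A@4 B@2

Answer: x=9 y=6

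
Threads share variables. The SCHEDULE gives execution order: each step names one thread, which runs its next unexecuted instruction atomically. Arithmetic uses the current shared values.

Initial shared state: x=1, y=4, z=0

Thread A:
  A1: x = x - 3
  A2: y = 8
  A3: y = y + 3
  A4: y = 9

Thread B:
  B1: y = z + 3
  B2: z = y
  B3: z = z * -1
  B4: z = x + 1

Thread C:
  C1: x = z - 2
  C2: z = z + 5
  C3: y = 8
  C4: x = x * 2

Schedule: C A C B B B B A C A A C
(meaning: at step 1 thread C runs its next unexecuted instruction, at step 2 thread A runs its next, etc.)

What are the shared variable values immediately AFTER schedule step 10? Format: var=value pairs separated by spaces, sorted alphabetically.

Answer: x=-5 y=11 z=-4

Derivation:
Step 1: thread C executes C1 (x = z - 2). Shared: x=-2 y=4 z=0. PCs: A@0 B@0 C@1
Step 2: thread A executes A1 (x = x - 3). Shared: x=-5 y=4 z=0. PCs: A@1 B@0 C@1
Step 3: thread C executes C2 (z = z + 5). Shared: x=-5 y=4 z=5. PCs: A@1 B@0 C@2
Step 4: thread B executes B1 (y = z + 3). Shared: x=-5 y=8 z=5. PCs: A@1 B@1 C@2
Step 5: thread B executes B2 (z = y). Shared: x=-5 y=8 z=8. PCs: A@1 B@2 C@2
Step 6: thread B executes B3 (z = z * -1). Shared: x=-5 y=8 z=-8. PCs: A@1 B@3 C@2
Step 7: thread B executes B4 (z = x + 1). Shared: x=-5 y=8 z=-4. PCs: A@1 B@4 C@2
Step 8: thread A executes A2 (y = 8). Shared: x=-5 y=8 z=-4. PCs: A@2 B@4 C@2
Step 9: thread C executes C3 (y = 8). Shared: x=-5 y=8 z=-4. PCs: A@2 B@4 C@3
Step 10: thread A executes A3 (y = y + 3). Shared: x=-5 y=11 z=-4. PCs: A@3 B@4 C@3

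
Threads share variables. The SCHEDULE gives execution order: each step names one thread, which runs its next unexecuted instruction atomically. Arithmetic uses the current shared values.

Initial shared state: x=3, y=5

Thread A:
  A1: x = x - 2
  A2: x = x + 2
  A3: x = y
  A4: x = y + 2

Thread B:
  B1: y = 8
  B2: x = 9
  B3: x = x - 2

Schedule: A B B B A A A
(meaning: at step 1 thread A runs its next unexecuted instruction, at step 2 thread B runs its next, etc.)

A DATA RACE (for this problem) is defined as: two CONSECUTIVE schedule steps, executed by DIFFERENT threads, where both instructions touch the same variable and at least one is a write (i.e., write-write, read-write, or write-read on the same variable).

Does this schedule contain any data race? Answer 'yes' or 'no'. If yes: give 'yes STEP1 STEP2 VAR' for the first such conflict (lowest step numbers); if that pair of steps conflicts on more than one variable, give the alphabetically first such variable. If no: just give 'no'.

Answer: yes 4 5 x

Derivation:
Steps 1,2: A(r=x,w=x) vs B(r=-,w=y). No conflict.
Steps 2,3: same thread (B). No race.
Steps 3,4: same thread (B). No race.
Steps 4,5: B(x = x - 2) vs A(x = x + 2). RACE on x (W-W).
Steps 5,6: same thread (A). No race.
Steps 6,7: same thread (A). No race.
First conflict at steps 4,5.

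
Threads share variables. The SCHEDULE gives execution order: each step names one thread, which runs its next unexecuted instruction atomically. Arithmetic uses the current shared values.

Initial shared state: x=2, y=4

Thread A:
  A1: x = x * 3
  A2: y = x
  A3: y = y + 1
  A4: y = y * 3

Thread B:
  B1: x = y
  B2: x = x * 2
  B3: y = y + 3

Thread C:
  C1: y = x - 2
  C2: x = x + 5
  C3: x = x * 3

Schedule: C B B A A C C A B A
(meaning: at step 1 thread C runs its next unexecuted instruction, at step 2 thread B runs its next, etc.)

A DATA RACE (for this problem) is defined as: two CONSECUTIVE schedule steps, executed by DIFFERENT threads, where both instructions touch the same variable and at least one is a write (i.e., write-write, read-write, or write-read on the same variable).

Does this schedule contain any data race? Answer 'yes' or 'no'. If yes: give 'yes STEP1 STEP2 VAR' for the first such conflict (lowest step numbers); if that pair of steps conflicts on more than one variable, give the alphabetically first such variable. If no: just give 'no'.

Steps 1,2: C(y = x - 2) vs B(x = y). RACE on x (R-W), y (W-R). Multiple vars; alphabetically first is x.
Steps 2,3: same thread (B). No race.
Steps 3,4: B(x = x * 2) vs A(x = x * 3). RACE on x (W-W).
Steps 4,5: same thread (A). No race.
Steps 5,6: A(y = x) vs C(x = x + 5). RACE on x (R-W).
Steps 6,7: same thread (C). No race.
Steps 7,8: C(r=x,w=x) vs A(r=y,w=y). No conflict.
Steps 8,9: A(y = y + 1) vs B(y = y + 3). RACE on y (W-W).
Steps 9,10: B(y = y + 3) vs A(y = y * 3). RACE on y (W-W).
First conflict at steps 1,2.

Answer: yes 1 2 x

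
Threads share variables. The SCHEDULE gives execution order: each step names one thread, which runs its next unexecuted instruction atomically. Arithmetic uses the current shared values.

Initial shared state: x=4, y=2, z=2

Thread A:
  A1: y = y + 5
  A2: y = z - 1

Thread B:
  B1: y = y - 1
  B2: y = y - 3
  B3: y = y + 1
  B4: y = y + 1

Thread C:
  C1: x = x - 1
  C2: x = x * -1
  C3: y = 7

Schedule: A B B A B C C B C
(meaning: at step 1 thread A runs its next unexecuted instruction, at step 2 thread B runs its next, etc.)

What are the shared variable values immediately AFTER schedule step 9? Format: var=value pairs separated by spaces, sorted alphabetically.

Step 1: thread A executes A1 (y = y + 5). Shared: x=4 y=7 z=2. PCs: A@1 B@0 C@0
Step 2: thread B executes B1 (y = y - 1). Shared: x=4 y=6 z=2. PCs: A@1 B@1 C@0
Step 3: thread B executes B2 (y = y - 3). Shared: x=4 y=3 z=2. PCs: A@1 B@2 C@0
Step 4: thread A executes A2 (y = z - 1). Shared: x=4 y=1 z=2. PCs: A@2 B@2 C@0
Step 5: thread B executes B3 (y = y + 1). Shared: x=4 y=2 z=2. PCs: A@2 B@3 C@0
Step 6: thread C executes C1 (x = x - 1). Shared: x=3 y=2 z=2. PCs: A@2 B@3 C@1
Step 7: thread C executes C2 (x = x * -1). Shared: x=-3 y=2 z=2. PCs: A@2 B@3 C@2
Step 8: thread B executes B4 (y = y + 1). Shared: x=-3 y=3 z=2. PCs: A@2 B@4 C@2
Step 9: thread C executes C3 (y = 7). Shared: x=-3 y=7 z=2. PCs: A@2 B@4 C@3

Answer: x=-3 y=7 z=2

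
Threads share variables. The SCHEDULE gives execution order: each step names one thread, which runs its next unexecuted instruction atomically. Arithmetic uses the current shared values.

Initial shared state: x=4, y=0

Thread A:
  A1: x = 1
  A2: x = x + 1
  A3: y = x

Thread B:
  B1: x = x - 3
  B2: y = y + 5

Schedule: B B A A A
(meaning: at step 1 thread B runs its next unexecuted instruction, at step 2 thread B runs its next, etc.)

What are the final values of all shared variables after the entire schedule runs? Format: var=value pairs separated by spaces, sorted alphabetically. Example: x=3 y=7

Answer: x=2 y=2

Derivation:
Step 1: thread B executes B1 (x = x - 3). Shared: x=1 y=0. PCs: A@0 B@1
Step 2: thread B executes B2 (y = y + 5). Shared: x=1 y=5. PCs: A@0 B@2
Step 3: thread A executes A1 (x = 1). Shared: x=1 y=5. PCs: A@1 B@2
Step 4: thread A executes A2 (x = x + 1). Shared: x=2 y=5. PCs: A@2 B@2
Step 5: thread A executes A3 (y = x). Shared: x=2 y=2. PCs: A@3 B@2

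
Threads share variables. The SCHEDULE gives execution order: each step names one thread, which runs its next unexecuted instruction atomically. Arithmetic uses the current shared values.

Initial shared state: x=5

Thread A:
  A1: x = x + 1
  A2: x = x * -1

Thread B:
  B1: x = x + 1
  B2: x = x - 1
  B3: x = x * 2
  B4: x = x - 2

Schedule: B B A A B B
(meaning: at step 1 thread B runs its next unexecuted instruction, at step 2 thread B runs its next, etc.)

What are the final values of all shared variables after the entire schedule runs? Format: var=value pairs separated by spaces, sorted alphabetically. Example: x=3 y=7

Step 1: thread B executes B1 (x = x + 1). Shared: x=6. PCs: A@0 B@1
Step 2: thread B executes B2 (x = x - 1). Shared: x=5. PCs: A@0 B@2
Step 3: thread A executes A1 (x = x + 1). Shared: x=6. PCs: A@1 B@2
Step 4: thread A executes A2 (x = x * -1). Shared: x=-6. PCs: A@2 B@2
Step 5: thread B executes B3 (x = x * 2). Shared: x=-12. PCs: A@2 B@3
Step 6: thread B executes B4 (x = x - 2). Shared: x=-14. PCs: A@2 B@4

Answer: x=-14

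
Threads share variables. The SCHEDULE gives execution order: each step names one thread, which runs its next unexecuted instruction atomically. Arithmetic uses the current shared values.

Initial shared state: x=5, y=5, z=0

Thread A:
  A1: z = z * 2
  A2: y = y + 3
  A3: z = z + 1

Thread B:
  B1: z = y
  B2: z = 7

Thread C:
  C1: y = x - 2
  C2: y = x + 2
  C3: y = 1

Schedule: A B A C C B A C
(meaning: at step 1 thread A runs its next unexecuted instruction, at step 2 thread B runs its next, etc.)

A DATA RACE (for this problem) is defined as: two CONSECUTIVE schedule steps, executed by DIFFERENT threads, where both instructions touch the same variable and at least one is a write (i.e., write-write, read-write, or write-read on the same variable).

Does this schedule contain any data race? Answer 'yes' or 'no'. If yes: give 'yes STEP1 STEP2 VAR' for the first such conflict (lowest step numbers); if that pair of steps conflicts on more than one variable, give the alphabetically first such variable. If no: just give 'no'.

Answer: yes 1 2 z

Derivation:
Steps 1,2: A(z = z * 2) vs B(z = y). RACE on z (W-W).
Steps 2,3: B(z = y) vs A(y = y + 3). RACE on y (R-W).
Steps 3,4: A(y = y + 3) vs C(y = x - 2). RACE on y (W-W).
Steps 4,5: same thread (C). No race.
Steps 5,6: C(r=x,w=y) vs B(r=-,w=z). No conflict.
Steps 6,7: B(z = 7) vs A(z = z + 1). RACE on z (W-W).
Steps 7,8: A(r=z,w=z) vs C(r=-,w=y). No conflict.
First conflict at steps 1,2.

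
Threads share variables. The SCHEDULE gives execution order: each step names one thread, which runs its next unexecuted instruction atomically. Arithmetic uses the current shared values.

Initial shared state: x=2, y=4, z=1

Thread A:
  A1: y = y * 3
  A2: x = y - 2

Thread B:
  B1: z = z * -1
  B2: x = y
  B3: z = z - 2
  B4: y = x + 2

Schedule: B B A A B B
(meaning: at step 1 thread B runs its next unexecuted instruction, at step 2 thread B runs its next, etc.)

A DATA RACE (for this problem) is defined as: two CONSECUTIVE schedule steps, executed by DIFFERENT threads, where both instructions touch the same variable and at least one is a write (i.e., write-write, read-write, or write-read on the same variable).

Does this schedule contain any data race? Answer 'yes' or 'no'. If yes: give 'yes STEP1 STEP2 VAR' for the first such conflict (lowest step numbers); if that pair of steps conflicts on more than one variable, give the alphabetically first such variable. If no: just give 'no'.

Answer: yes 2 3 y

Derivation:
Steps 1,2: same thread (B). No race.
Steps 2,3: B(x = y) vs A(y = y * 3). RACE on y (R-W).
Steps 3,4: same thread (A). No race.
Steps 4,5: A(r=y,w=x) vs B(r=z,w=z). No conflict.
Steps 5,6: same thread (B). No race.
First conflict at steps 2,3.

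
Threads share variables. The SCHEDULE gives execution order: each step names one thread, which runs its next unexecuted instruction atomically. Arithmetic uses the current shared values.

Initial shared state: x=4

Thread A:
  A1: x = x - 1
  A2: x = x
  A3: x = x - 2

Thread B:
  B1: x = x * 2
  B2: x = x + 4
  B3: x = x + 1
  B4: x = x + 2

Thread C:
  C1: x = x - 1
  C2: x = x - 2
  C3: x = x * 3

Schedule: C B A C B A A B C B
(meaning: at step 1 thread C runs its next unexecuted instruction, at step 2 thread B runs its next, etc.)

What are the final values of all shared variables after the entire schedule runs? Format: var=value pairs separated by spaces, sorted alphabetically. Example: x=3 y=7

Step 1: thread C executes C1 (x = x - 1). Shared: x=3. PCs: A@0 B@0 C@1
Step 2: thread B executes B1 (x = x * 2). Shared: x=6. PCs: A@0 B@1 C@1
Step 3: thread A executes A1 (x = x - 1). Shared: x=5. PCs: A@1 B@1 C@1
Step 4: thread C executes C2 (x = x - 2). Shared: x=3. PCs: A@1 B@1 C@2
Step 5: thread B executes B2 (x = x + 4). Shared: x=7. PCs: A@1 B@2 C@2
Step 6: thread A executes A2 (x = x). Shared: x=7. PCs: A@2 B@2 C@2
Step 7: thread A executes A3 (x = x - 2). Shared: x=5. PCs: A@3 B@2 C@2
Step 8: thread B executes B3 (x = x + 1). Shared: x=6. PCs: A@3 B@3 C@2
Step 9: thread C executes C3 (x = x * 3). Shared: x=18. PCs: A@3 B@3 C@3
Step 10: thread B executes B4 (x = x + 2). Shared: x=20. PCs: A@3 B@4 C@3

Answer: x=20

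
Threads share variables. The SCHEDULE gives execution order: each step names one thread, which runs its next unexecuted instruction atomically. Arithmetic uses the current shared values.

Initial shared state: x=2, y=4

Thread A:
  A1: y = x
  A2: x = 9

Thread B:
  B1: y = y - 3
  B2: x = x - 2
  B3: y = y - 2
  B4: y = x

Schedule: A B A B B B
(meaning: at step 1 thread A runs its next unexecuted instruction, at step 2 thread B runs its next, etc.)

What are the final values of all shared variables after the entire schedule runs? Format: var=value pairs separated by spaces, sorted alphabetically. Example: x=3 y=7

Answer: x=7 y=7

Derivation:
Step 1: thread A executes A1 (y = x). Shared: x=2 y=2. PCs: A@1 B@0
Step 2: thread B executes B1 (y = y - 3). Shared: x=2 y=-1. PCs: A@1 B@1
Step 3: thread A executes A2 (x = 9). Shared: x=9 y=-1. PCs: A@2 B@1
Step 4: thread B executes B2 (x = x - 2). Shared: x=7 y=-1. PCs: A@2 B@2
Step 5: thread B executes B3 (y = y - 2). Shared: x=7 y=-3. PCs: A@2 B@3
Step 6: thread B executes B4 (y = x). Shared: x=7 y=7. PCs: A@2 B@4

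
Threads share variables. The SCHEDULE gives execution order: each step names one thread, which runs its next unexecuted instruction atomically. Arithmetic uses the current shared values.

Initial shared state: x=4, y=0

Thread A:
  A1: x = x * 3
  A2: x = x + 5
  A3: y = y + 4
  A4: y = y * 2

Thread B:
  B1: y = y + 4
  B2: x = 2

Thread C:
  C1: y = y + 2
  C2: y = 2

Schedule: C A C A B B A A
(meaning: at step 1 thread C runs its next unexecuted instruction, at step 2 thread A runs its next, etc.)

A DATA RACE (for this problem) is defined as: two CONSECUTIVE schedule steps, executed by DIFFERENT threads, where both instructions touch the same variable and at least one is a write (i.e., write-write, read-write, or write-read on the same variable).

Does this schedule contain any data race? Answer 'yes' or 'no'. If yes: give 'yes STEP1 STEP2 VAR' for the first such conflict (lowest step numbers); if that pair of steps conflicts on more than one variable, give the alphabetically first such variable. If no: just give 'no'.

Steps 1,2: C(r=y,w=y) vs A(r=x,w=x). No conflict.
Steps 2,3: A(r=x,w=x) vs C(r=-,w=y). No conflict.
Steps 3,4: C(r=-,w=y) vs A(r=x,w=x). No conflict.
Steps 4,5: A(r=x,w=x) vs B(r=y,w=y). No conflict.
Steps 5,6: same thread (B). No race.
Steps 6,7: B(r=-,w=x) vs A(r=y,w=y). No conflict.
Steps 7,8: same thread (A). No race.

Answer: no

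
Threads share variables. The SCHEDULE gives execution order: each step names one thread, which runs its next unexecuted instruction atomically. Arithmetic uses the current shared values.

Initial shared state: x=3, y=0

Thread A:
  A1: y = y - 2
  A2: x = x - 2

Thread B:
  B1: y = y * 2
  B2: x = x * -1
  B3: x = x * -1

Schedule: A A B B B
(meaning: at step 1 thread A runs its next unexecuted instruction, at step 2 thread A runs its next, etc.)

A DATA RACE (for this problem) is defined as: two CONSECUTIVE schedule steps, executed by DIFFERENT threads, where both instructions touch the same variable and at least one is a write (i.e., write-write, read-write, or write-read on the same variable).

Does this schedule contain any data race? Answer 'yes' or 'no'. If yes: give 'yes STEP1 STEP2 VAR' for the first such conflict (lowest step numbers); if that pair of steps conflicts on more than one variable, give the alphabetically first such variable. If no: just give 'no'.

Steps 1,2: same thread (A). No race.
Steps 2,3: A(r=x,w=x) vs B(r=y,w=y). No conflict.
Steps 3,4: same thread (B). No race.
Steps 4,5: same thread (B). No race.

Answer: no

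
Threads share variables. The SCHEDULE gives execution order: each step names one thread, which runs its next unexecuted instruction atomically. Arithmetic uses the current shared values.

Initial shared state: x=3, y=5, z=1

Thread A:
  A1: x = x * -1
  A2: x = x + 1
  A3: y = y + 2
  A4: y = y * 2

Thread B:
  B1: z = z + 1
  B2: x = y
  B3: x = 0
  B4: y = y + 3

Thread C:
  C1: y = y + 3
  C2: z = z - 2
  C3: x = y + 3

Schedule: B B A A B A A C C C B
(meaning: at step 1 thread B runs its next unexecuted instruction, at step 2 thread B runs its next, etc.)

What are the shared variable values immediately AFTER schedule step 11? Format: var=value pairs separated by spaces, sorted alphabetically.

Answer: x=20 y=20 z=0

Derivation:
Step 1: thread B executes B1 (z = z + 1). Shared: x=3 y=5 z=2. PCs: A@0 B@1 C@0
Step 2: thread B executes B2 (x = y). Shared: x=5 y=5 z=2. PCs: A@0 B@2 C@0
Step 3: thread A executes A1 (x = x * -1). Shared: x=-5 y=5 z=2. PCs: A@1 B@2 C@0
Step 4: thread A executes A2 (x = x + 1). Shared: x=-4 y=5 z=2. PCs: A@2 B@2 C@0
Step 5: thread B executes B3 (x = 0). Shared: x=0 y=5 z=2. PCs: A@2 B@3 C@0
Step 6: thread A executes A3 (y = y + 2). Shared: x=0 y=7 z=2. PCs: A@3 B@3 C@0
Step 7: thread A executes A4 (y = y * 2). Shared: x=0 y=14 z=2. PCs: A@4 B@3 C@0
Step 8: thread C executes C1 (y = y + 3). Shared: x=0 y=17 z=2. PCs: A@4 B@3 C@1
Step 9: thread C executes C2 (z = z - 2). Shared: x=0 y=17 z=0. PCs: A@4 B@3 C@2
Step 10: thread C executes C3 (x = y + 3). Shared: x=20 y=17 z=0. PCs: A@4 B@3 C@3
Step 11: thread B executes B4 (y = y + 3). Shared: x=20 y=20 z=0. PCs: A@4 B@4 C@3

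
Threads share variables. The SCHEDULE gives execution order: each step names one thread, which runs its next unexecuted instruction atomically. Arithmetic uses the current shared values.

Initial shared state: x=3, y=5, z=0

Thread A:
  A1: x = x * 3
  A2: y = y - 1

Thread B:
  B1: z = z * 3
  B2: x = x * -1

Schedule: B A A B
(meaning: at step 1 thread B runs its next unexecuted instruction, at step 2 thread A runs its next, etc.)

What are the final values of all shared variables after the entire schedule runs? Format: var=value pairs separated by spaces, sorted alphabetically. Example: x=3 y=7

Answer: x=-9 y=4 z=0

Derivation:
Step 1: thread B executes B1 (z = z * 3). Shared: x=3 y=5 z=0. PCs: A@0 B@1
Step 2: thread A executes A1 (x = x * 3). Shared: x=9 y=5 z=0. PCs: A@1 B@1
Step 3: thread A executes A2 (y = y - 1). Shared: x=9 y=4 z=0. PCs: A@2 B@1
Step 4: thread B executes B2 (x = x * -1). Shared: x=-9 y=4 z=0. PCs: A@2 B@2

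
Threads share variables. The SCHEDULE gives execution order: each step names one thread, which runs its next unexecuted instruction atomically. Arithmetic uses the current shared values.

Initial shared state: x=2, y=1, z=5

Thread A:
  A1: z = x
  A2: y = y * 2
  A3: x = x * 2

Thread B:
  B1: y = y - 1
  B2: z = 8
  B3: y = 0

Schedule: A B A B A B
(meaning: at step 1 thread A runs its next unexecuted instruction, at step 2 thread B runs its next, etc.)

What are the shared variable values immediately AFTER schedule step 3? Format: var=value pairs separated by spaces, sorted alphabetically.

Answer: x=2 y=0 z=2

Derivation:
Step 1: thread A executes A1 (z = x). Shared: x=2 y=1 z=2. PCs: A@1 B@0
Step 2: thread B executes B1 (y = y - 1). Shared: x=2 y=0 z=2. PCs: A@1 B@1
Step 3: thread A executes A2 (y = y * 2). Shared: x=2 y=0 z=2. PCs: A@2 B@1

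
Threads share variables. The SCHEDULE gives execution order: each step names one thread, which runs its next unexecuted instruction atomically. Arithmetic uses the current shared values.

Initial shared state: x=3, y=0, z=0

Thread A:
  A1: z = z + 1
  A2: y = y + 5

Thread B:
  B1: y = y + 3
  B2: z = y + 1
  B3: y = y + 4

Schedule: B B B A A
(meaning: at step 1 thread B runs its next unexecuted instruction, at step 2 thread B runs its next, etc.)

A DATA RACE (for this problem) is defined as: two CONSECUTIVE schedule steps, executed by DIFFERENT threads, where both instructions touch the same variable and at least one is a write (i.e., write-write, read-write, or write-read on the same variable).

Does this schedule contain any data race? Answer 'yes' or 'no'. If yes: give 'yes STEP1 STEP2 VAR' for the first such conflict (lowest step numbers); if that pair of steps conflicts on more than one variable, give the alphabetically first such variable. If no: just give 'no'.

Answer: no

Derivation:
Steps 1,2: same thread (B). No race.
Steps 2,3: same thread (B). No race.
Steps 3,4: B(r=y,w=y) vs A(r=z,w=z). No conflict.
Steps 4,5: same thread (A). No race.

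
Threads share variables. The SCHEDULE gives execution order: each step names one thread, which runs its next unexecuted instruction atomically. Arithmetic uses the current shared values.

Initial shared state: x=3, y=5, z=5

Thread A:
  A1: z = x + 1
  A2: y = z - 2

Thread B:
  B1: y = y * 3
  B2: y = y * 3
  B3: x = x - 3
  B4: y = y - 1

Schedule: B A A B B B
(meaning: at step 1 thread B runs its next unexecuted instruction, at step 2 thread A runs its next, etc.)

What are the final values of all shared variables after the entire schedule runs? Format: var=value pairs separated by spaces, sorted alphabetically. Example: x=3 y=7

Answer: x=0 y=5 z=4

Derivation:
Step 1: thread B executes B1 (y = y * 3). Shared: x=3 y=15 z=5. PCs: A@0 B@1
Step 2: thread A executes A1 (z = x + 1). Shared: x=3 y=15 z=4. PCs: A@1 B@1
Step 3: thread A executes A2 (y = z - 2). Shared: x=3 y=2 z=4. PCs: A@2 B@1
Step 4: thread B executes B2 (y = y * 3). Shared: x=3 y=6 z=4. PCs: A@2 B@2
Step 5: thread B executes B3 (x = x - 3). Shared: x=0 y=6 z=4. PCs: A@2 B@3
Step 6: thread B executes B4 (y = y - 1). Shared: x=0 y=5 z=4. PCs: A@2 B@4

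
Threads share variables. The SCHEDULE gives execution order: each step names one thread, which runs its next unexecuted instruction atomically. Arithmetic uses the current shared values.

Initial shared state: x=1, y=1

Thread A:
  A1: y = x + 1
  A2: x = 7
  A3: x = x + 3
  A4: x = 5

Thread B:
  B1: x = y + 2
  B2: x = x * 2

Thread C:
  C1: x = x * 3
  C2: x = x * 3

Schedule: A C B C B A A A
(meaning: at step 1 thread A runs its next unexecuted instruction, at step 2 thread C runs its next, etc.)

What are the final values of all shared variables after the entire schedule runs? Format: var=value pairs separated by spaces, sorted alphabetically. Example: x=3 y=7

Step 1: thread A executes A1 (y = x + 1). Shared: x=1 y=2. PCs: A@1 B@0 C@0
Step 2: thread C executes C1 (x = x * 3). Shared: x=3 y=2. PCs: A@1 B@0 C@1
Step 3: thread B executes B1 (x = y + 2). Shared: x=4 y=2. PCs: A@1 B@1 C@1
Step 4: thread C executes C2 (x = x * 3). Shared: x=12 y=2. PCs: A@1 B@1 C@2
Step 5: thread B executes B2 (x = x * 2). Shared: x=24 y=2. PCs: A@1 B@2 C@2
Step 6: thread A executes A2 (x = 7). Shared: x=7 y=2. PCs: A@2 B@2 C@2
Step 7: thread A executes A3 (x = x + 3). Shared: x=10 y=2. PCs: A@3 B@2 C@2
Step 8: thread A executes A4 (x = 5). Shared: x=5 y=2. PCs: A@4 B@2 C@2

Answer: x=5 y=2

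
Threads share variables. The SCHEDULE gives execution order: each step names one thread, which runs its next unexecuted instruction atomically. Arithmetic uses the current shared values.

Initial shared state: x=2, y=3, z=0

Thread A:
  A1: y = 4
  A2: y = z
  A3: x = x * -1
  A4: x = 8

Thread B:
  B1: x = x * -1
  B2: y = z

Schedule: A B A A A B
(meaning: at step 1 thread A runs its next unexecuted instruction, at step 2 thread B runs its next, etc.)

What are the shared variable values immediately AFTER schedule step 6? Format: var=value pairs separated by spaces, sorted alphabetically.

Answer: x=8 y=0 z=0

Derivation:
Step 1: thread A executes A1 (y = 4). Shared: x=2 y=4 z=0. PCs: A@1 B@0
Step 2: thread B executes B1 (x = x * -1). Shared: x=-2 y=4 z=0. PCs: A@1 B@1
Step 3: thread A executes A2 (y = z). Shared: x=-2 y=0 z=0. PCs: A@2 B@1
Step 4: thread A executes A3 (x = x * -1). Shared: x=2 y=0 z=0. PCs: A@3 B@1
Step 5: thread A executes A4 (x = 8). Shared: x=8 y=0 z=0. PCs: A@4 B@1
Step 6: thread B executes B2 (y = z). Shared: x=8 y=0 z=0. PCs: A@4 B@2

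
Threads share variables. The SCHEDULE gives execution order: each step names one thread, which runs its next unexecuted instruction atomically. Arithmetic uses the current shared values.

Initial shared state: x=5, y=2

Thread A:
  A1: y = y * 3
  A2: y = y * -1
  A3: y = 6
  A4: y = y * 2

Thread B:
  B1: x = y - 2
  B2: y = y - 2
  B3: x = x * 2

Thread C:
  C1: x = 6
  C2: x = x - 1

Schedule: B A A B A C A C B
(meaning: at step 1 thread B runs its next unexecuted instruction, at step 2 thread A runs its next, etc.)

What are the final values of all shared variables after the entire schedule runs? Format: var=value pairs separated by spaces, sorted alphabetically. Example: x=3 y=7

Answer: x=10 y=12

Derivation:
Step 1: thread B executes B1 (x = y - 2). Shared: x=0 y=2. PCs: A@0 B@1 C@0
Step 2: thread A executes A1 (y = y * 3). Shared: x=0 y=6. PCs: A@1 B@1 C@0
Step 3: thread A executes A2 (y = y * -1). Shared: x=0 y=-6. PCs: A@2 B@1 C@0
Step 4: thread B executes B2 (y = y - 2). Shared: x=0 y=-8. PCs: A@2 B@2 C@0
Step 5: thread A executes A3 (y = 6). Shared: x=0 y=6. PCs: A@3 B@2 C@0
Step 6: thread C executes C1 (x = 6). Shared: x=6 y=6. PCs: A@3 B@2 C@1
Step 7: thread A executes A4 (y = y * 2). Shared: x=6 y=12. PCs: A@4 B@2 C@1
Step 8: thread C executes C2 (x = x - 1). Shared: x=5 y=12. PCs: A@4 B@2 C@2
Step 9: thread B executes B3 (x = x * 2). Shared: x=10 y=12. PCs: A@4 B@3 C@2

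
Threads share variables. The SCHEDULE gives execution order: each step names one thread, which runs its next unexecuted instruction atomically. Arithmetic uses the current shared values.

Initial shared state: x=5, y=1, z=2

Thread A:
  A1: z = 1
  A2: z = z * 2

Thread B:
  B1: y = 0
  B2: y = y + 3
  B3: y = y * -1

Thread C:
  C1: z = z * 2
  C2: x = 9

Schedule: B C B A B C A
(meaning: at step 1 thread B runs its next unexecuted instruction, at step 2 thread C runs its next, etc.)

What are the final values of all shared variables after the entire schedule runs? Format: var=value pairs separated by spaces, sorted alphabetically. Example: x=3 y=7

Step 1: thread B executes B1 (y = 0). Shared: x=5 y=0 z=2. PCs: A@0 B@1 C@0
Step 2: thread C executes C1 (z = z * 2). Shared: x=5 y=0 z=4. PCs: A@0 B@1 C@1
Step 3: thread B executes B2 (y = y + 3). Shared: x=5 y=3 z=4. PCs: A@0 B@2 C@1
Step 4: thread A executes A1 (z = 1). Shared: x=5 y=3 z=1. PCs: A@1 B@2 C@1
Step 5: thread B executes B3 (y = y * -1). Shared: x=5 y=-3 z=1. PCs: A@1 B@3 C@1
Step 6: thread C executes C2 (x = 9). Shared: x=9 y=-3 z=1. PCs: A@1 B@3 C@2
Step 7: thread A executes A2 (z = z * 2). Shared: x=9 y=-3 z=2. PCs: A@2 B@3 C@2

Answer: x=9 y=-3 z=2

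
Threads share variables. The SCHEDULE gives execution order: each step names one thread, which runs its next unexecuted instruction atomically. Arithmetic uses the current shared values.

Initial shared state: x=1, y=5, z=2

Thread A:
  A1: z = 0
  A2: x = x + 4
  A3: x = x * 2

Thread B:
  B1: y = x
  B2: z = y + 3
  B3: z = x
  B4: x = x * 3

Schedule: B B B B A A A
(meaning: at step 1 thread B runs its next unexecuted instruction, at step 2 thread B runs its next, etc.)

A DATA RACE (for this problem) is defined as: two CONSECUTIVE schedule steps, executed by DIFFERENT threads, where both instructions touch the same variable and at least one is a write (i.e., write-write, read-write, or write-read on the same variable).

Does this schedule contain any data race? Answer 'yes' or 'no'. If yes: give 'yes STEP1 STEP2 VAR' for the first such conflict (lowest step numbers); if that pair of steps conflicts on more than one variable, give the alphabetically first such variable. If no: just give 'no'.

Answer: no

Derivation:
Steps 1,2: same thread (B). No race.
Steps 2,3: same thread (B). No race.
Steps 3,4: same thread (B). No race.
Steps 4,5: B(r=x,w=x) vs A(r=-,w=z). No conflict.
Steps 5,6: same thread (A). No race.
Steps 6,7: same thread (A). No race.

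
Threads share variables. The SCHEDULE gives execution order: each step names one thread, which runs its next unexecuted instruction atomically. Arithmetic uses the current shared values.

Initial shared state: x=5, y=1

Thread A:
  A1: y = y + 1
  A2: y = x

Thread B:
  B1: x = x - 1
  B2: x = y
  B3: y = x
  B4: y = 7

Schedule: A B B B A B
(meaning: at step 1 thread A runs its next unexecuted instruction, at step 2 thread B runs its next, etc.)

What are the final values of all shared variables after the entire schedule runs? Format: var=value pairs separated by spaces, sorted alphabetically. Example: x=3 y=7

Step 1: thread A executes A1 (y = y + 1). Shared: x=5 y=2. PCs: A@1 B@0
Step 2: thread B executes B1 (x = x - 1). Shared: x=4 y=2. PCs: A@1 B@1
Step 3: thread B executes B2 (x = y). Shared: x=2 y=2. PCs: A@1 B@2
Step 4: thread B executes B3 (y = x). Shared: x=2 y=2. PCs: A@1 B@3
Step 5: thread A executes A2 (y = x). Shared: x=2 y=2. PCs: A@2 B@3
Step 6: thread B executes B4 (y = 7). Shared: x=2 y=7. PCs: A@2 B@4

Answer: x=2 y=7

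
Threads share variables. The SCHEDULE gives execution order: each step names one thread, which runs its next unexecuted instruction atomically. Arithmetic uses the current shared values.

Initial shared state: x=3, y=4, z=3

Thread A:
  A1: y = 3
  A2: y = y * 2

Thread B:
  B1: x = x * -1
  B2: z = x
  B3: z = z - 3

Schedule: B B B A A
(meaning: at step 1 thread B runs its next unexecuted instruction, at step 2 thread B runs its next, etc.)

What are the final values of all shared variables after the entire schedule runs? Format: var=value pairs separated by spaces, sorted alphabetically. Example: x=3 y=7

Step 1: thread B executes B1 (x = x * -1). Shared: x=-3 y=4 z=3. PCs: A@0 B@1
Step 2: thread B executes B2 (z = x). Shared: x=-3 y=4 z=-3. PCs: A@0 B@2
Step 3: thread B executes B3 (z = z - 3). Shared: x=-3 y=4 z=-6. PCs: A@0 B@3
Step 4: thread A executes A1 (y = 3). Shared: x=-3 y=3 z=-6. PCs: A@1 B@3
Step 5: thread A executes A2 (y = y * 2). Shared: x=-3 y=6 z=-6. PCs: A@2 B@3

Answer: x=-3 y=6 z=-6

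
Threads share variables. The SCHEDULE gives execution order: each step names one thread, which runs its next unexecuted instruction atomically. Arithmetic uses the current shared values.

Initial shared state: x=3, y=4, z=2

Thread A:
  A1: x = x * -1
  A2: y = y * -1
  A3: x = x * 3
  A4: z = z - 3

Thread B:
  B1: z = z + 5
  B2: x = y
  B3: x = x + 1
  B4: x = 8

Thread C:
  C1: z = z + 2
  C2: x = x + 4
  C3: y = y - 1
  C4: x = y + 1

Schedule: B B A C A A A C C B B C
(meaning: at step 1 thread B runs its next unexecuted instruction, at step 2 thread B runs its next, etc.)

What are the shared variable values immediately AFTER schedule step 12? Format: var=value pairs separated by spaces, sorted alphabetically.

Step 1: thread B executes B1 (z = z + 5). Shared: x=3 y=4 z=7. PCs: A@0 B@1 C@0
Step 2: thread B executes B2 (x = y). Shared: x=4 y=4 z=7. PCs: A@0 B@2 C@0
Step 3: thread A executes A1 (x = x * -1). Shared: x=-4 y=4 z=7. PCs: A@1 B@2 C@0
Step 4: thread C executes C1 (z = z + 2). Shared: x=-4 y=4 z=9. PCs: A@1 B@2 C@1
Step 5: thread A executes A2 (y = y * -1). Shared: x=-4 y=-4 z=9. PCs: A@2 B@2 C@1
Step 6: thread A executes A3 (x = x * 3). Shared: x=-12 y=-4 z=9. PCs: A@3 B@2 C@1
Step 7: thread A executes A4 (z = z - 3). Shared: x=-12 y=-4 z=6. PCs: A@4 B@2 C@1
Step 8: thread C executes C2 (x = x + 4). Shared: x=-8 y=-4 z=6. PCs: A@4 B@2 C@2
Step 9: thread C executes C3 (y = y - 1). Shared: x=-8 y=-5 z=6. PCs: A@4 B@2 C@3
Step 10: thread B executes B3 (x = x + 1). Shared: x=-7 y=-5 z=6. PCs: A@4 B@3 C@3
Step 11: thread B executes B4 (x = 8). Shared: x=8 y=-5 z=6. PCs: A@4 B@4 C@3
Step 12: thread C executes C4 (x = y + 1). Shared: x=-4 y=-5 z=6. PCs: A@4 B@4 C@4

Answer: x=-4 y=-5 z=6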